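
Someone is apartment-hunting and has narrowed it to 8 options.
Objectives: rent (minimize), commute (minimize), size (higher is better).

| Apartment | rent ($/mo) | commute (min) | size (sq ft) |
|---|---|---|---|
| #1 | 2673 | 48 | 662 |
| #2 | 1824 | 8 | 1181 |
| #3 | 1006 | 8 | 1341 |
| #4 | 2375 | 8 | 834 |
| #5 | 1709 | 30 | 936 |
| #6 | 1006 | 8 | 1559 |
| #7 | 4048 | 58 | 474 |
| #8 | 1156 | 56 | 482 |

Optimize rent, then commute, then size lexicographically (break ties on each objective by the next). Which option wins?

First minimize rent: best is 1006, kept {#3, #6}.
Then minimize commute: best is 8, kept {#3, #6}.
Then maximize size: best is 1559, kept {#6}.

#6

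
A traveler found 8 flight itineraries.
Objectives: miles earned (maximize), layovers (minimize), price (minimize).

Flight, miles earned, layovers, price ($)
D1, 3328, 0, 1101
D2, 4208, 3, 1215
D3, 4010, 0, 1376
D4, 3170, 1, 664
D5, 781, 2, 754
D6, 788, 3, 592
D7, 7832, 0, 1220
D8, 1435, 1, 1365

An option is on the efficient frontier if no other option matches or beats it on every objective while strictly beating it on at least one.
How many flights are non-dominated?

D1: not dominated.
D2: not dominated.
D3: dominated by D7 (miles earned 7832≥4010, layovers 0≤0, price 1220≤1376).
D4: not dominated.
D5: dominated by D4 (miles earned 3170≥781, layovers 1≤2, price 664≤754).
D6: not dominated (best price).
D7: not dominated (best miles earned).
D8: dominated by D1 (miles earned 3328≥1435, layovers 0≤1, price 1101≤1365).
Pareto-optimal: D1, D2, D4, D6, D7 → 5.

5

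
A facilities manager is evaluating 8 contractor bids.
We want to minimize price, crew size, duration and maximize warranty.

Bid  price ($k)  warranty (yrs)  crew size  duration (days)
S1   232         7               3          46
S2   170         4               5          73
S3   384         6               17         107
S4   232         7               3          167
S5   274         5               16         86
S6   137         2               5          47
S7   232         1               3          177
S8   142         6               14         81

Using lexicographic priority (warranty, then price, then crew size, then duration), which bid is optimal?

First maximize warranty: best is 7, kept {S1, S4}.
Then minimize price: best is 232, kept {S1, S4}.
Then minimize crew size: best is 3, kept {S1, S4}.
Then minimize duration: best is 46, kept {S1}.

S1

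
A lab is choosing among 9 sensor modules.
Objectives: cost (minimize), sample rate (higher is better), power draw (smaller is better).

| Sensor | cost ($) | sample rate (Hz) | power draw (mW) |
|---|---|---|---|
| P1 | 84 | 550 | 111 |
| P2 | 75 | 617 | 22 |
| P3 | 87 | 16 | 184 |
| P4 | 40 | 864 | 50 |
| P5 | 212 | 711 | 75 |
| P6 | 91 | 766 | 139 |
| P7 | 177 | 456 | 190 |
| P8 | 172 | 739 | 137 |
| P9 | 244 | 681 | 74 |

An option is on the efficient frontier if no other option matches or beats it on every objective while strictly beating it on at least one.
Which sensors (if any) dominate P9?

P4

P4: cost 40≤244, sample rate 864≥681, power draw 50≤74 — dominates P9.
Others (P1, P2, P3, P5, P6, P7, P8) are each worse than P9 on at least one objective.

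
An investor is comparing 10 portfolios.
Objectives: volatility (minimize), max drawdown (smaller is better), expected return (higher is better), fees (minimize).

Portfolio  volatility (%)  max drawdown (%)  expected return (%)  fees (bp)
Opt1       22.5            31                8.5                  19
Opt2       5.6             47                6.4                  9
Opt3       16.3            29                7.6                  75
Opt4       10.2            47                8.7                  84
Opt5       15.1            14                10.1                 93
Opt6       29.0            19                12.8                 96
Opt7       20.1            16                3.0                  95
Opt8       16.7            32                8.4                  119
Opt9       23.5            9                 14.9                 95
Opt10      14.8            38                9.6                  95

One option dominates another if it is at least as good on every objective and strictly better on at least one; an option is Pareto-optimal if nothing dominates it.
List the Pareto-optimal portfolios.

Opt1: not dominated.
Opt2: not dominated (best volatility).
Opt3: not dominated.
Opt4: not dominated.
Opt5: not dominated.
Opt6: dominated by Opt9 (volatility 23.5≤29.0, max drawdown 9≤19, expected return 14.9≥12.8, fees 95≤96).
Opt7: dominated by Opt5 (volatility 15.1≤20.1, max drawdown 14≤16, expected return 10.1≥3.0, fees 93≤95).
Opt8: dominated by Opt5 (volatility 15.1≤16.7, max drawdown 14≤32, expected return 10.1≥8.4, fees 93≤119).
Opt9: not dominated (best max drawdown).
Opt10: not dominated.

Opt1, Opt2, Opt3, Opt4, Opt5, Opt9, Opt10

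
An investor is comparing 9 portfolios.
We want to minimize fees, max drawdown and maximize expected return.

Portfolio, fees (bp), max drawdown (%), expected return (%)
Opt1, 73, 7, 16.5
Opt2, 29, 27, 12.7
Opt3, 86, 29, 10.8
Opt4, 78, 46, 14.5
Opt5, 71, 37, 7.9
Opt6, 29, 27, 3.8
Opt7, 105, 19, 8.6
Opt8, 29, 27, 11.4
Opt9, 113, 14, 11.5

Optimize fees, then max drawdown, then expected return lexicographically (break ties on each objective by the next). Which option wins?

First minimize fees: best is 29, kept {Opt2, Opt6, Opt8}.
Then minimize max drawdown: best is 27, kept {Opt2, Opt6, Opt8}.
Then maximize expected return: best is 12.7, kept {Opt2}.

Opt2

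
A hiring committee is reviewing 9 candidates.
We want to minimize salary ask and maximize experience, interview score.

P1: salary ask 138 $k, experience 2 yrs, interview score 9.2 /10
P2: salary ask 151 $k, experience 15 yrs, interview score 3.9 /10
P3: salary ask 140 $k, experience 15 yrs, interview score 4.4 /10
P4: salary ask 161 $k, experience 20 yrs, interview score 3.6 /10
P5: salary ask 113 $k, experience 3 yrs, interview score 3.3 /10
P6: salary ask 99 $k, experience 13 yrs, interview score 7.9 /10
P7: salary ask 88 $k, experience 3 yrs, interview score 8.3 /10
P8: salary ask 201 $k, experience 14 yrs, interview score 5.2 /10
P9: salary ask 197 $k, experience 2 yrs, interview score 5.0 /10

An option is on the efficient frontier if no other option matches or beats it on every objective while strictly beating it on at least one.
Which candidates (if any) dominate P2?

P3

P3: salary ask 140≤151, experience 15≥15, interview score 4.4≥3.9 — dominates P2.
Others (P1, P4, P5, P6, P7, P8, P9) are each worse than P2 on at least one objective.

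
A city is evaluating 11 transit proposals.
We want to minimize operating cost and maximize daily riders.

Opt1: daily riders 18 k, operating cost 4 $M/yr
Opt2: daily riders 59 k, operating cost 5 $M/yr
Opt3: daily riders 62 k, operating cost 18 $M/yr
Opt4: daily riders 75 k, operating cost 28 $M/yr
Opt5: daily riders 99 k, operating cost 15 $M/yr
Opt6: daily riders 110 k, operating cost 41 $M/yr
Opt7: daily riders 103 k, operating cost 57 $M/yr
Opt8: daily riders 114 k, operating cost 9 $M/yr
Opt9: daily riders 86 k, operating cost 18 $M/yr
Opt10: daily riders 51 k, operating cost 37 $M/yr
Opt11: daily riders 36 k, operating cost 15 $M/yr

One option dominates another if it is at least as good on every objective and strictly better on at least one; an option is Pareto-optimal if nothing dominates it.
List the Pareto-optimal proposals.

Opt1: not dominated (best operating cost).
Opt2: not dominated.
Opt3: dominated by Opt5 (daily riders 99≥62, operating cost 15≤18).
Opt4: dominated by Opt5 (daily riders 99≥75, operating cost 15≤28).
Opt5: dominated by Opt8 (daily riders 114≥99, operating cost 9≤15).
Opt6: dominated by Opt8 (daily riders 114≥110, operating cost 9≤41).
Opt7: dominated by Opt6 (daily riders 110≥103, operating cost 41≤57).
Opt8: not dominated (best daily riders).
Opt9: dominated by Opt5 (daily riders 99≥86, operating cost 15≤18).
Opt10: dominated by Opt2 (daily riders 59≥51, operating cost 5≤37).
Opt11: dominated by Opt2 (daily riders 59≥36, operating cost 5≤15).

Opt1, Opt2, Opt8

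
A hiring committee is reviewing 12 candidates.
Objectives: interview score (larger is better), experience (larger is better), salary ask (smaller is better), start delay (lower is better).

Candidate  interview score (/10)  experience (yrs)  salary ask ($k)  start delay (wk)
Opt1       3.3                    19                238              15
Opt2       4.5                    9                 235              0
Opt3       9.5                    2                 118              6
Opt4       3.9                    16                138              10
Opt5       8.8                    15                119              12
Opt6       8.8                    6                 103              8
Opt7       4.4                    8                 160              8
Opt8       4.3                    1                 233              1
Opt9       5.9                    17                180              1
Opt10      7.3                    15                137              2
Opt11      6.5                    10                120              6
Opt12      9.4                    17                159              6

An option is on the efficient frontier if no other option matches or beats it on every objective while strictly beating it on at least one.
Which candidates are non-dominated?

Opt1: not dominated (best experience).
Opt2: not dominated (best start delay).
Opt3: not dominated (best interview score).
Opt4: not dominated.
Opt5: not dominated.
Opt6: not dominated (best salary ask).
Opt7: dominated by Opt10 (interview score 7.3≥4.4, experience 15≥8, salary ask 137≤160, start delay 2≤8).
Opt8: dominated by Opt9 (interview score 5.9≥4.3, experience 17≥1, salary ask 180≤233, start delay 1≤1).
Opt9: not dominated.
Opt10: not dominated.
Opt11: not dominated.
Opt12: not dominated.

Opt1, Opt2, Opt3, Opt4, Opt5, Opt6, Opt9, Opt10, Opt11, Opt12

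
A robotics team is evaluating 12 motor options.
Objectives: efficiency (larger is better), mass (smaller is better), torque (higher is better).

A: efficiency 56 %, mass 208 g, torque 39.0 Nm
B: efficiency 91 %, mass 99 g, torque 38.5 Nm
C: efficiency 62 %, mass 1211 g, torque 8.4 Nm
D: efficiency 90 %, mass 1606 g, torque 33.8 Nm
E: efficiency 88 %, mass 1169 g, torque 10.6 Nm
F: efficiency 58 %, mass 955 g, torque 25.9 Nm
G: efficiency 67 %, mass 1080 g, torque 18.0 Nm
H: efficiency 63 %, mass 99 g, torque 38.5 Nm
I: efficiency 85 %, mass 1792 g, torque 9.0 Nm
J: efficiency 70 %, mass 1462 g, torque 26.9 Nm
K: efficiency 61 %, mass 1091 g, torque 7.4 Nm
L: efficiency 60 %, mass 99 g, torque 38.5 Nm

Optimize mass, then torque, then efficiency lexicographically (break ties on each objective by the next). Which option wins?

B

First minimize mass: best is 99, kept {B, H, L}.
Then maximize torque: best is 38.5, kept {B, H, L}.
Then maximize efficiency: best is 91, kept {B}.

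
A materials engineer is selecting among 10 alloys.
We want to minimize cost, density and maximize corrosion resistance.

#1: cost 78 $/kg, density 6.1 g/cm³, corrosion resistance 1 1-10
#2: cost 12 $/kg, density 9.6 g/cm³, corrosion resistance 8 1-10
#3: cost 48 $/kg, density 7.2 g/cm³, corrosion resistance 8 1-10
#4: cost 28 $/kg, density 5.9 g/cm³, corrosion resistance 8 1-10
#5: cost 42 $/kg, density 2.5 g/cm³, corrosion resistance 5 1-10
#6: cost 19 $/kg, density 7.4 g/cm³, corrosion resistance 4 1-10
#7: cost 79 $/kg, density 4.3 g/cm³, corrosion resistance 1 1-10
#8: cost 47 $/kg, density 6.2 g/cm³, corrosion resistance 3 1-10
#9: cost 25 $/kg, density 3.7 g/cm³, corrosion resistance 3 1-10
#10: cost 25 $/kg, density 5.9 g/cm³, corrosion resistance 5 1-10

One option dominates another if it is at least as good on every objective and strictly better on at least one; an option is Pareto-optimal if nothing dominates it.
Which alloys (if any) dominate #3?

#4: cost 28≤48, density 5.9≤7.2, corrosion resistance 8≥8 — dominates #3.
Others (#1, #2, #5, #6, #7, #8, #9, #10) are each worse than #3 on at least one objective.

#4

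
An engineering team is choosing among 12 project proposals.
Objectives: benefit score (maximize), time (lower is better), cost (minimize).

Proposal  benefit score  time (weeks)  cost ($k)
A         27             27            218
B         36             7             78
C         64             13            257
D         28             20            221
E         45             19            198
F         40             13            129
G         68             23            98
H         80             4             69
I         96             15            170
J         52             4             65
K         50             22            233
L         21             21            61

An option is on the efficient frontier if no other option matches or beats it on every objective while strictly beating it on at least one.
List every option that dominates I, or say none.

none

A: worse on benefit score (27 vs 96).
B: worse on benefit score (36 vs 96).
C: worse on benefit score (64 vs 96).
D: worse on benefit score (28 vs 96).
E: worse on benefit score (45 vs 96).
F: worse on benefit score (40 vs 96).
G: worse on benefit score (68 vs 96).
H: worse on benefit score (80 vs 96).
J: worse on benefit score (52 vs 96).
K: worse on benefit score (50 vs 96).
L: worse on benefit score (21 vs 96).
No option dominates I.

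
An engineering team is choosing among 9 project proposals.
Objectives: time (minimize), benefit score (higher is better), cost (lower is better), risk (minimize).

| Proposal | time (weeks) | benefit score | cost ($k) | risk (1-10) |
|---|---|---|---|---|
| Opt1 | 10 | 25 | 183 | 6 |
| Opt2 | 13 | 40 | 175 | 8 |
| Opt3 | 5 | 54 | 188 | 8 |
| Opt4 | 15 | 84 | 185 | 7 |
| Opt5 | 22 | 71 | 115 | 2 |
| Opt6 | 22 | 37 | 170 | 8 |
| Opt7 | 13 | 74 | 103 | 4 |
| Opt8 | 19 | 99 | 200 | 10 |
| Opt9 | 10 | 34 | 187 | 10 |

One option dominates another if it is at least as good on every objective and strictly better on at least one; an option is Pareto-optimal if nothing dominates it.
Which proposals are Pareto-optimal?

Opt1, Opt3, Opt4, Opt5, Opt7, Opt8, Opt9

Opt1: not dominated.
Opt2: dominated by Opt7 (time 13≤13, benefit score 74≥40, cost 103≤175, risk 4≤8).
Opt3: not dominated (best time).
Opt4: not dominated.
Opt5: not dominated (best risk).
Opt6: dominated by Opt5 (time 22≤22, benefit score 71≥37, cost 115≤170, risk 2≤8).
Opt7: not dominated (best cost).
Opt8: not dominated (best benefit score).
Opt9: not dominated.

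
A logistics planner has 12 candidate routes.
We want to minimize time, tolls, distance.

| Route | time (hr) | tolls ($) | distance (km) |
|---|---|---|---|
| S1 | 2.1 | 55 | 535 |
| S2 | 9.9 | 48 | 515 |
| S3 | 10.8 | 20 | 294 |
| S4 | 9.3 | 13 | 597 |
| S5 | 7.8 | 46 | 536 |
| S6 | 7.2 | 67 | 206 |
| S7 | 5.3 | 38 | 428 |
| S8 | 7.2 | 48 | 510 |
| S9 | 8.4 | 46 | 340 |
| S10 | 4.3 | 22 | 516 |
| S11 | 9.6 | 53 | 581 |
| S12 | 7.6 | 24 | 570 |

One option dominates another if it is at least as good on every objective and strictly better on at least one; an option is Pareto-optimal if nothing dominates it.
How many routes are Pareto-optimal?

S1: not dominated (best time).
S2: dominated by S7 (time 5.3≤9.9, tolls 38≤48, distance 428≤515).
S3: not dominated.
S4: not dominated (best tolls).
S5: dominated by S7 (time 5.3≤7.8, tolls 38≤46, distance 428≤536).
S6: not dominated (best distance).
S7: not dominated.
S8: dominated by S7 (time 5.3≤7.2, tolls 38≤48, distance 428≤510).
S9: not dominated.
S10: not dominated.
S11: dominated by S5 (time 7.8≤9.6, tolls 46≤53, distance 536≤581).
S12: dominated by S10 (time 4.3≤7.6, tolls 22≤24, distance 516≤570).
Pareto-optimal: S1, S3, S4, S6, S7, S9, S10 → 7.

7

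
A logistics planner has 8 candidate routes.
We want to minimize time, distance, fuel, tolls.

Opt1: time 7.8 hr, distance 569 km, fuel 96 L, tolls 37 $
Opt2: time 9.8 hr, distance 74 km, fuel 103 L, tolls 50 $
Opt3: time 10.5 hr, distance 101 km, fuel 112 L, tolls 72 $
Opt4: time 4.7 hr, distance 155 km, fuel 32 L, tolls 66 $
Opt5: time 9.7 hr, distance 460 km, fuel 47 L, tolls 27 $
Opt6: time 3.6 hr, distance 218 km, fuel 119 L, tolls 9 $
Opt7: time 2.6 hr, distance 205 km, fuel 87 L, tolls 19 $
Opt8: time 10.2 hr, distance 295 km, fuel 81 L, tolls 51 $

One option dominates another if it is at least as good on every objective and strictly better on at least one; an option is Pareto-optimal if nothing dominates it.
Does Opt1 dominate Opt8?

Opt1 vs Opt8: Opt1 is worse on distance (569 vs 295), so it does not dominate Opt8.

No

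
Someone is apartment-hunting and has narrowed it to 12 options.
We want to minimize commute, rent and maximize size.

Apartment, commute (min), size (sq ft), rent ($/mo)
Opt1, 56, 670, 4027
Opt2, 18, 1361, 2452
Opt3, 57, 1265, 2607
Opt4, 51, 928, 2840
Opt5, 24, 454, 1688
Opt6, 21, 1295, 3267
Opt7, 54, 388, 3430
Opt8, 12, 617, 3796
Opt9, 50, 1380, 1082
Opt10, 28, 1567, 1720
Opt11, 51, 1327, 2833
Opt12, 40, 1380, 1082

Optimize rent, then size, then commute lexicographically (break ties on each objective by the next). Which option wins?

First minimize rent: best is 1082, kept {Opt9, Opt12}.
Then maximize size: best is 1380, kept {Opt9, Opt12}.
Then minimize commute: best is 40, kept {Opt12}.

Opt12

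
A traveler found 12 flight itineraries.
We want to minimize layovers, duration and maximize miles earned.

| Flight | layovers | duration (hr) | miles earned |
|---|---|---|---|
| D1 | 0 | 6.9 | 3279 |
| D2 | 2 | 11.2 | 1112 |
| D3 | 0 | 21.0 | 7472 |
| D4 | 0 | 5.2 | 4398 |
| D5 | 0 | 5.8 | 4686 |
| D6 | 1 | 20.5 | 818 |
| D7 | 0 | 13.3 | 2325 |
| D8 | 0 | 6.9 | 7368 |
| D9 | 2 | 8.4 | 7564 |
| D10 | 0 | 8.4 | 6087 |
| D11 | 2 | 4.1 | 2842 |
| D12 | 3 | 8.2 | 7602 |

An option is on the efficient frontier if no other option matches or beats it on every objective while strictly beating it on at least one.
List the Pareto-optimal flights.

D3, D4, D5, D8, D9, D11, D12

D1: dominated by D4 (layovers 0≤0, duration 5.2≤6.9, miles earned 4398≥3279).
D2: dominated by D1 (layovers 0≤2, duration 6.9≤11.2, miles earned 3279≥1112).
D3: not dominated.
D4: not dominated.
D5: not dominated.
D6: dominated by D1 (layovers 0≤1, duration 6.9≤20.5, miles earned 3279≥818).
D7: dominated by D1 (layovers 0≤0, duration 6.9≤13.3, miles earned 3279≥2325).
D8: not dominated.
D9: not dominated.
D10: dominated by D8 (layovers 0≤0, duration 6.9≤8.4, miles earned 7368≥6087).
D11: not dominated (best duration).
D12: not dominated (best miles earned).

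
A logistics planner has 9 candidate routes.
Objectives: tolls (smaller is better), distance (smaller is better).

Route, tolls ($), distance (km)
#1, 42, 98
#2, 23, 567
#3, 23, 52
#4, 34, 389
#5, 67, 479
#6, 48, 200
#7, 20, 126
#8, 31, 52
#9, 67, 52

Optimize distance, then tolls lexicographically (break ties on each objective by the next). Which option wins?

First minimize distance: best is 52, kept {#3, #8, #9}.
Then minimize tolls: best is 23, kept {#3}.

#3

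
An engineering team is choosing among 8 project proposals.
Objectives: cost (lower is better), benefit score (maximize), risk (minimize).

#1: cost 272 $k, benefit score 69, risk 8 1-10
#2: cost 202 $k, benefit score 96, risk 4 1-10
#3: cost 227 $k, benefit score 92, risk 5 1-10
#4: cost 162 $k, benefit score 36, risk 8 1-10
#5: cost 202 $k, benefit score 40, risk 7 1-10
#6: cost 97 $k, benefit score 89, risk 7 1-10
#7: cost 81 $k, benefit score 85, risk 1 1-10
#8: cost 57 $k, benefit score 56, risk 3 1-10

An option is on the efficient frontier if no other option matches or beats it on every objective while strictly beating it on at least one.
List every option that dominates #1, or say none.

#2: cost 202≤272, benefit score 96≥69, risk 4≤8 — dominates #1.
#3: cost 227≤272, benefit score 92≥69, risk 5≤8 — dominates #1.
#6: cost 97≤272, benefit score 89≥69, risk 7≤8 — dominates #1.
#7: cost 81≤272, benefit score 85≥69, risk 1≤8 — dominates #1.
Others (#4, #5, #8) are each worse than #1 on at least one objective.

#2, #3, #6, #7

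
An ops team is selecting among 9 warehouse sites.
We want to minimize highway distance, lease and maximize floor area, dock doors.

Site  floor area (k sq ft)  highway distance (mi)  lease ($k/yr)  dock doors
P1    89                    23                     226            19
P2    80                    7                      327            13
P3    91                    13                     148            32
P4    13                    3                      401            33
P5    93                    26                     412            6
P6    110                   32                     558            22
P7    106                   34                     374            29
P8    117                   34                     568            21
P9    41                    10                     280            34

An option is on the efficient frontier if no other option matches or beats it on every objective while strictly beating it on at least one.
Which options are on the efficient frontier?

P1: dominated by P3 (floor area 91≥89, highway distance 13≤23, lease 148≤226, dock doors 32≥19).
P2: not dominated.
P3: not dominated (best lease).
P4: not dominated (best highway distance).
P5: not dominated.
P6: not dominated.
P7: not dominated.
P8: not dominated (best floor area).
P9: not dominated (best dock doors).

P2, P3, P4, P5, P6, P7, P8, P9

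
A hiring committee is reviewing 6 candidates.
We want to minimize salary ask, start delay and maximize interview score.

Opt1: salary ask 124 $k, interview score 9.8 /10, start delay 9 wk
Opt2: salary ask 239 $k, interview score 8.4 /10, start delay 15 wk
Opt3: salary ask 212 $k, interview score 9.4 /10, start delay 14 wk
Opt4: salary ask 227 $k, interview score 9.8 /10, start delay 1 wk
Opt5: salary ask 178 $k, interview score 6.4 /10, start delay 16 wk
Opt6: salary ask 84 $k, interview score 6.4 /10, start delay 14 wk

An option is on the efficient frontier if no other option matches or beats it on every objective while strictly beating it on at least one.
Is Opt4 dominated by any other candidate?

Opt1: worse on start delay (9 vs 1).
Opt2: worse on salary ask (239 vs 227).
Opt3: worse on interview score (9.4 vs 9.8).
Opt5: worse on interview score (6.4 vs 9.8).
Opt6: worse on interview score (6.4 vs 9.8).
No option is at least as good as Opt4 on every objective and strictly better on one.

No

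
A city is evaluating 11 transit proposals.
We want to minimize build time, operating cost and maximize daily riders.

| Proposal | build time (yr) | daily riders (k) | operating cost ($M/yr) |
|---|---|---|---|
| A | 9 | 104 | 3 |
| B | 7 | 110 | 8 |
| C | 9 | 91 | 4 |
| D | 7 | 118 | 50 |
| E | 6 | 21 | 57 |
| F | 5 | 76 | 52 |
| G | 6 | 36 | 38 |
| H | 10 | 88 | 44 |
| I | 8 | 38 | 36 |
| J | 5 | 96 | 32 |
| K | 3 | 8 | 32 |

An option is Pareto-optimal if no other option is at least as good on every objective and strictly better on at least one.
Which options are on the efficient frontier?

A, B, D, J, K

A: not dominated (best operating cost).
B: not dominated.
C: dominated by A (build time 9≤9, daily riders 104≥91, operating cost 3≤4).
D: not dominated (best daily riders).
E: dominated by F (build time 5≤6, daily riders 76≥21, operating cost 52≤57).
F: dominated by J (build time 5≤5, daily riders 96≥76, operating cost 32≤52).
G: dominated by J (build time 5≤6, daily riders 96≥36, operating cost 32≤38).
H: dominated by A (build time 9≤10, daily riders 104≥88, operating cost 3≤44).
I: dominated by B (build time 7≤8, daily riders 110≥38, operating cost 8≤36).
J: not dominated.
K: not dominated (best build time).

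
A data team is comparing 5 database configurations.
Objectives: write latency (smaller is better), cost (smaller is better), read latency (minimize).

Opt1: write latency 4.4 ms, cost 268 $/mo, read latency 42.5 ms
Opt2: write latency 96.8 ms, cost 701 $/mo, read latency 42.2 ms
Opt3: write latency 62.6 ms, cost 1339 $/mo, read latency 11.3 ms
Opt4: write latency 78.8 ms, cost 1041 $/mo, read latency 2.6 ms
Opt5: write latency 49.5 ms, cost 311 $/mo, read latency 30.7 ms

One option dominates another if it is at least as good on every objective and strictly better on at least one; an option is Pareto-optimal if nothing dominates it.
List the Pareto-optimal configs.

Opt1: not dominated (best write latency).
Opt2: dominated by Opt5 (write latency 49.5≤96.8, cost 311≤701, read latency 30.7≤42.2).
Opt3: not dominated.
Opt4: not dominated (best read latency).
Opt5: not dominated.

Opt1, Opt3, Opt4, Opt5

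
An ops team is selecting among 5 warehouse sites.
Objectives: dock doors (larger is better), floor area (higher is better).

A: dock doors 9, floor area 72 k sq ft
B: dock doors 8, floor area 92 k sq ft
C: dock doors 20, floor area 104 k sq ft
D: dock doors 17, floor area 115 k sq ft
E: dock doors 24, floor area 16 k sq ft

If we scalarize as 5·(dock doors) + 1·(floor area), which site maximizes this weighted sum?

A: 5·9 + 1·72 = 117
B: 5·8 + 1·92 = 132
C: 5·20 + 1·104 = 204
D: 5·17 + 1·115 = 200
E: 5·24 + 1·16 = 136
Highest: C at 204.

C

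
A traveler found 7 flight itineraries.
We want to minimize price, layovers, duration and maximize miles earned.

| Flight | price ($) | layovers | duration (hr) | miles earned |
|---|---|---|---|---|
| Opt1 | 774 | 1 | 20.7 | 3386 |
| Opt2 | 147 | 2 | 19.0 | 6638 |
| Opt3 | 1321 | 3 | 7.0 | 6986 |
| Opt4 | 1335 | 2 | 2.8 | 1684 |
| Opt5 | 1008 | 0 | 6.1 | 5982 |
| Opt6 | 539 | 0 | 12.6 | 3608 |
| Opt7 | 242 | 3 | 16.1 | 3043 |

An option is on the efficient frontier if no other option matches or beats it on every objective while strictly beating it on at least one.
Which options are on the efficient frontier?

Opt1: dominated by Opt6 (price 539≤774, layovers 0≤1, duration 12.6≤20.7, miles earned 3608≥3386).
Opt2: not dominated (best price).
Opt3: not dominated (best miles earned).
Opt4: not dominated (best duration).
Opt5: not dominated.
Opt6: not dominated.
Opt7: not dominated.

Opt2, Opt3, Opt4, Opt5, Opt6, Opt7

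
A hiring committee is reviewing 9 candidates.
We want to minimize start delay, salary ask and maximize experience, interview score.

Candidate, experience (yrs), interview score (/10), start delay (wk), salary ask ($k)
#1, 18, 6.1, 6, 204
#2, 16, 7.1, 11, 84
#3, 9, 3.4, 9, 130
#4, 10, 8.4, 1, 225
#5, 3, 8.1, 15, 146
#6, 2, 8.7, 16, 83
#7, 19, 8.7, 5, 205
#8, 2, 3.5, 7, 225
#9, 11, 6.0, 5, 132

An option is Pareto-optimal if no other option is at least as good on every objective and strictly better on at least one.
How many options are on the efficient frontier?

#1: not dominated.
#2: not dominated.
#3: not dominated.
#4: not dominated (best start delay).
#5: not dominated.
#6: not dominated (best salary ask).
#7: not dominated (best experience).
#8: dominated by #1 (experience 18≥2, interview score 6.1≥3.5, start delay 6≤7, salary ask 204≤225).
#9: not dominated.
Pareto-optimal: #1, #2, #3, #4, #5, #6, #7, #9 → 8.

8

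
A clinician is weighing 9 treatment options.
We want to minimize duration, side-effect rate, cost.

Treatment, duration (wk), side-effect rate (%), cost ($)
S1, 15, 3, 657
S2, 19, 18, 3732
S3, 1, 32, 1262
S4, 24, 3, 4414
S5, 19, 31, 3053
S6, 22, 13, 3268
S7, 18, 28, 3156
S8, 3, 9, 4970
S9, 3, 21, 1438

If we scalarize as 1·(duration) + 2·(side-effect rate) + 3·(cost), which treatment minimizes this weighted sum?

S1: 1·15 + 2·3 + 3·657 = 1992
S2: 1·19 + 2·18 + 3·3732 = 11251
S3: 1·1 + 2·32 + 3·1262 = 3851
S4: 1·24 + 2·3 + 3·4414 = 13272
S5: 1·19 + 2·31 + 3·3053 = 9240
S6: 1·22 + 2·13 + 3·3268 = 9852
S7: 1·18 + 2·28 + 3·3156 = 9542
S8: 1·3 + 2·9 + 3·4970 = 14931
S9: 1·3 + 2·21 + 3·1438 = 4359
Lowest: S1 at 1992.

S1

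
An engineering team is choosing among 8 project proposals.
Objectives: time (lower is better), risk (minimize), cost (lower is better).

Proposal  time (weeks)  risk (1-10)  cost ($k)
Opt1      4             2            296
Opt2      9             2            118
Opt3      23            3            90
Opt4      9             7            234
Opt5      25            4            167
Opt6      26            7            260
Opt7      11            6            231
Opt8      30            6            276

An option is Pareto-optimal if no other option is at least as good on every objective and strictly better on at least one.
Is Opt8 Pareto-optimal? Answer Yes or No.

No

Opt2 vs Opt8: time 9≤30, risk 2≤6, cost 118≤276 — Opt2 is at least as good on every objective and strictly better on at least one, so Opt2 dominates Opt8.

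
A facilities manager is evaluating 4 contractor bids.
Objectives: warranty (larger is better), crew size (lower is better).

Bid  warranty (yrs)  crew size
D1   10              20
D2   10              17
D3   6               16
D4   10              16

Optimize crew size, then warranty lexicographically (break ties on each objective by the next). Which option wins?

D4

First minimize crew size: best is 16, kept {D3, D4}.
Then maximize warranty: best is 10, kept {D4}.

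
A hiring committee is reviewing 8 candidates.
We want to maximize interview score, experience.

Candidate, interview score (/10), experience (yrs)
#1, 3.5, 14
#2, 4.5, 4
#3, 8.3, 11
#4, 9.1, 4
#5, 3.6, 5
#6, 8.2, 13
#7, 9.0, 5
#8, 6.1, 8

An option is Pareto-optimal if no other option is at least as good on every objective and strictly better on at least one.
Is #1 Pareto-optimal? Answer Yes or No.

#2: worse on experience (4 vs 14).
#3: worse on experience (11 vs 14).
#4: worse on experience (4 vs 14).
#5: worse on experience (5 vs 14).
#6: worse on experience (13 vs 14).
#7: worse on experience (5 vs 14).
#8: worse on experience (8 vs 14).
No option is at least as good as #1 on every objective and strictly better on one.

Yes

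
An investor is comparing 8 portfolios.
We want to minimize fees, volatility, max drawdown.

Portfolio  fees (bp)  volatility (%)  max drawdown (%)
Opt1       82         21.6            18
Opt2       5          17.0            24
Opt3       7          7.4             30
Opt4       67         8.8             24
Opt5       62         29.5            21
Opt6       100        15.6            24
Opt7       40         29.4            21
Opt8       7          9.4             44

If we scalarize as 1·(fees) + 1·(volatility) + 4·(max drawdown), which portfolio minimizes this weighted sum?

Opt1: 1·82 + 1·21.6 + 4·18 = 175.6
Opt2: 1·5 + 1·17.0 + 4·24 = 118.0
Opt3: 1·7 + 1·7.4 + 4·30 = 134.4
Opt4: 1·67 + 1·8.8 + 4·24 = 171.8
Opt5: 1·62 + 1·29.5 + 4·21 = 175.5
Opt6: 1·100 + 1·15.6 + 4·24 = 211.6
Opt7: 1·40 + 1·29.4 + 4·21 = 153.4
Opt8: 1·7 + 1·9.4 + 4·44 = 192.4
Lowest: Opt2 at 118.0.

Opt2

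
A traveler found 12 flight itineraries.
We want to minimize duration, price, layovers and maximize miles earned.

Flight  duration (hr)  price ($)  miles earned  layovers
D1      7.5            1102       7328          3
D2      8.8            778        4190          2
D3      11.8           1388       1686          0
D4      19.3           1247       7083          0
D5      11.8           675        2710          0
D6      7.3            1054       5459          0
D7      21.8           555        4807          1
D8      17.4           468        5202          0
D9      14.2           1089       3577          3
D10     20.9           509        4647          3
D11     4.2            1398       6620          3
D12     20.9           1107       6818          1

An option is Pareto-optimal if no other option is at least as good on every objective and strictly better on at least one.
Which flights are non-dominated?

D1: not dominated (best miles earned).
D2: not dominated.
D3: dominated by D5 (duration 11.8≤11.8, price 675≤1388, miles earned 2710≥1686, layovers 0≤0).
D4: not dominated.
D5: not dominated.
D6: not dominated.
D7: dominated by D8 (duration 17.4≤21.8, price 468≤555, miles earned 5202≥4807, layovers 0≤1).
D8: not dominated (best price).
D9: dominated by D2 (duration 8.8≤14.2, price 778≤1089, miles earned 4190≥3577, layovers 2≤3).
D10: dominated by D8 (duration 17.4≤20.9, price 468≤509, miles earned 5202≥4647, layovers 0≤3).
D11: not dominated (best duration).
D12: not dominated.

D1, D2, D4, D5, D6, D8, D11, D12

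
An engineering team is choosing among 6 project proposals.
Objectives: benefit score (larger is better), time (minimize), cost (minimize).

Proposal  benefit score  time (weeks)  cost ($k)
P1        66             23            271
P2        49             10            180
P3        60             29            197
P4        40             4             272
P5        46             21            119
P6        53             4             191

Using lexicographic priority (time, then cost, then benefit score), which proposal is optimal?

P6

First minimize time: best is 4, kept {P4, P6}.
Then minimize cost: best is 191, kept {P6}.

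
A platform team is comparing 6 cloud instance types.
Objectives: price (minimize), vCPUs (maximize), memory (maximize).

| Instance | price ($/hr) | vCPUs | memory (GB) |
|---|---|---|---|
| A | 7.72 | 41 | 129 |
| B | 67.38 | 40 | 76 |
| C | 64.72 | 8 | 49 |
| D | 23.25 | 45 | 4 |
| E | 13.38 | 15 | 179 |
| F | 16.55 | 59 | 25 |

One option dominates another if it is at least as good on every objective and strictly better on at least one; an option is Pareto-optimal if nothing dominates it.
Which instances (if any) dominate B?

A: price 7.72≤67.38, vCPUs 41≥40, memory 129≥76 — dominates B.
Others (C, D, E, F) are each worse than B on at least one objective.

A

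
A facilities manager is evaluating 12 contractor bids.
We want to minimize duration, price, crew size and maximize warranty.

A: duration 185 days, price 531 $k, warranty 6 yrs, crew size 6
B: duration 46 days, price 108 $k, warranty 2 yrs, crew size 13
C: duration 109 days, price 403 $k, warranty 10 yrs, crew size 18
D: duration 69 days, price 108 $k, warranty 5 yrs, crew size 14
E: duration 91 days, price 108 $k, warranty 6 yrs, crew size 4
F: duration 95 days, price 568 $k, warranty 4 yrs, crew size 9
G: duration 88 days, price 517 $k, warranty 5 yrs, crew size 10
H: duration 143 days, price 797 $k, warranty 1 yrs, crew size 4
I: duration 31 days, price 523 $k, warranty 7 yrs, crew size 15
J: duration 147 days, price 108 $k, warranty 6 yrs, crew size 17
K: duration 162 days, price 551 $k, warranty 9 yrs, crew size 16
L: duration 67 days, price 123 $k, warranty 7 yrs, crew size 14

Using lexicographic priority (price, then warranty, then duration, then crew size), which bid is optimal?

First minimize price: best is 108, kept {B, D, E, J}.
Then maximize warranty: best is 6, kept {E, J}.
Then minimize duration: best is 91, kept {E}.

E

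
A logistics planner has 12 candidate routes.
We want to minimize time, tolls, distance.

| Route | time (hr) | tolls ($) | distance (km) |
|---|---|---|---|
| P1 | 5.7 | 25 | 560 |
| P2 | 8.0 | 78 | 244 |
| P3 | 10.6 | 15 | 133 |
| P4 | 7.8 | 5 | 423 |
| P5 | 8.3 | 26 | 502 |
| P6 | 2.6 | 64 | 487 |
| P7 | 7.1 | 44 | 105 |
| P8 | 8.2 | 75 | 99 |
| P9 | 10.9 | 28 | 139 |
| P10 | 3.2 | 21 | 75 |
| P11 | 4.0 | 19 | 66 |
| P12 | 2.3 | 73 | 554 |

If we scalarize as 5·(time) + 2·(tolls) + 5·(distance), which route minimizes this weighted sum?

P1: 5·5.7 + 2·25 + 5·560 = 2878.5
P2: 5·8.0 + 2·78 + 5·244 = 1416.0
P3: 5·10.6 + 2·15 + 5·133 = 748.0
P4: 5·7.8 + 2·5 + 5·423 = 2164.0
P5: 5·8.3 + 2·26 + 5·502 = 2603.5
P6: 5·2.6 + 2·64 + 5·487 = 2576.0
P7: 5·7.1 + 2·44 + 5·105 = 648.5
P8: 5·8.2 + 2·75 + 5·99 = 686.0
P9: 5·10.9 + 2·28 + 5·139 = 805.5
P10: 5·3.2 + 2·21 + 5·75 = 433.0
P11: 5·4.0 + 2·19 + 5·66 = 388.0
P12: 5·2.3 + 2·73 + 5·554 = 2927.5
Lowest: P11 at 388.0.

P11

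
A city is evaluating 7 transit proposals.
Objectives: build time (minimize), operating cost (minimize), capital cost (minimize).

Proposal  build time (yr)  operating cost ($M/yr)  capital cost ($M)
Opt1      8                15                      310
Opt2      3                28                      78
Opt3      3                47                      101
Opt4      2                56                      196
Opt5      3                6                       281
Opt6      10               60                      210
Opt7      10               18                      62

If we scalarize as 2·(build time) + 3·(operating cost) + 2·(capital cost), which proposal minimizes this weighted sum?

Opt1: 2·8 + 3·15 + 2·310 = 681
Opt2: 2·3 + 3·28 + 2·78 = 246
Opt3: 2·3 + 3·47 + 2·101 = 349
Opt4: 2·2 + 3·56 + 2·196 = 564
Opt5: 2·3 + 3·6 + 2·281 = 586
Opt6: 2·10 + 3·60 + 2·210 = 620
Opt7: 2·10 + 3·18 + 2·62 = 198
Lowest: Opt7 at 198.

Opt7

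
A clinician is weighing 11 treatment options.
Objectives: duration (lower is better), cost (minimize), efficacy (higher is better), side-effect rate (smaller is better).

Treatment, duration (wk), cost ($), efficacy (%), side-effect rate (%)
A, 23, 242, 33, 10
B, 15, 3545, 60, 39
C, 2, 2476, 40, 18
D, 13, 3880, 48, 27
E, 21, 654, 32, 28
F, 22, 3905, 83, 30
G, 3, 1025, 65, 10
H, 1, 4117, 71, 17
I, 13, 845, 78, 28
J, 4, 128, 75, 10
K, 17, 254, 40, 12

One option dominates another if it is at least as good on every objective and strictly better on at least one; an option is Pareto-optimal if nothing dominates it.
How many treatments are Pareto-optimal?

6

A: dominated by J (duration 4≤23, cost 128≤242, efficacy 75≥33, side-effect rate 10≤10).
B: dominated by G (duration 3≤15, cost 1025≤3545, efficacy 65≥60, side-effect rate 10≤39).
C: not dominated.
D: dominated by G (duration 3≤13, cost 1025≤3880, efficacy 65≥48, side-effect rate 10≤27).
E: dominated by J (duration 4≤21, cost 128≤654, efficacy 75≥32, side-effect rate 10≤28).
F: not dominated (best efficacy).
G: not dominated.
H: not dominated (best duration).
I: not dominated.
J: not dominated (best cost).
K: dominated by J (duration 4≤17, cost 128≤254, efficacy 75≥40, side-effect rate 10≤12).
Pareto-optimal: C, F, G, H, I, J → 6.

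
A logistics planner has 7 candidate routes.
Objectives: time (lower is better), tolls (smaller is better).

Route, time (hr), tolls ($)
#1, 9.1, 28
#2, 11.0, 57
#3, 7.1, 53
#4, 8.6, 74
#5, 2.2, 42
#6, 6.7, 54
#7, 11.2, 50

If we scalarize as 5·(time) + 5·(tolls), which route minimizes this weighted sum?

#1

#1: 5·9.1 + 5·28 = 185.5
#2: 5·11.0 + 5·57 = 340.0
#3: 5·7.1 + 5·53 = 300.5
#4: 5·8.6 + 5·74 = 413.0
#5: 5·2.2 + 5·42 = 221.0
#6: 5·6.7 + 5·54 = 303.5
#7: 5·11.2 + 5·50 = 306.0
Lowest: #1 at 185.5.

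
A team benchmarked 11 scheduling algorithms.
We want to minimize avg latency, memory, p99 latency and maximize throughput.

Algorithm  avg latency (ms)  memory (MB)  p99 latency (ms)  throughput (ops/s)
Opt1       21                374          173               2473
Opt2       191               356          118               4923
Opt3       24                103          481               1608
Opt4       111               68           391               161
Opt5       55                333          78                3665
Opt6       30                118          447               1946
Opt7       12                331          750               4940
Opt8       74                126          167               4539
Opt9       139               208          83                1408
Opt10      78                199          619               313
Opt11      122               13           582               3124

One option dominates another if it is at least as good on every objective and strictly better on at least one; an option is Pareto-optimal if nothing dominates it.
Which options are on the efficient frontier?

Opt1, Opt2, Opt3, Opt4, Opt5, Opt6, Opt7, Opt8, Opt9, Opt11

Opt1: not dominated.
Opt2: not dominated.
Opt3: not dominated.
Opt4: not dominated.
Opt5: not dominated (best p99 latency).
Opt6: not dominated.
Opt7: not dominated (best avg latency).
Opt8: not dominated.
Opt9: not dominated.
Opt10: dominated by Opt3 (avg latency 24≤78, memory 103≤199, p99 latency 481≤619, throughput 1608≥313).
Opt11: not dominated (best memory).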